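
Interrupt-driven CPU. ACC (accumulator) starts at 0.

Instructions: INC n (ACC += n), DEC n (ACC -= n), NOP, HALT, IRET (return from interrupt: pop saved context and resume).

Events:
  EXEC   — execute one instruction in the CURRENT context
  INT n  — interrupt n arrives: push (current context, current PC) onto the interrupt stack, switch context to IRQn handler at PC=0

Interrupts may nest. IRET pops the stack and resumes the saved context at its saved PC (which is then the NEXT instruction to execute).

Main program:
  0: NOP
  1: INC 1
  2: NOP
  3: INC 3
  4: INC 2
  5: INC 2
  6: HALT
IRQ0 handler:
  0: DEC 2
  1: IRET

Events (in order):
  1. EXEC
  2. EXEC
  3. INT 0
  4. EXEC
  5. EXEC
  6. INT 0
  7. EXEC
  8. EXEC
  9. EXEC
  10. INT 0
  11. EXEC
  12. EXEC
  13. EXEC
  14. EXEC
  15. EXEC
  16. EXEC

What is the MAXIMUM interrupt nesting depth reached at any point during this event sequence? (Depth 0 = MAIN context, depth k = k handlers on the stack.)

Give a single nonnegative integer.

Answer: 1

Derivation:
Event 1 (EXEC): [MAIN] PC=0: NOP [depth=0]
Event 2 (EXEC): [MAIN] PC=1: INC 1 -> ACC=1 [depth=0]
Event 3 (INT 0): INT 0 arrives: push (MAIN, PC=2), enter IRQ0 at PC=0 (depth now 1) [depth=1]
Event 4 (EXEC): [IRQ0] PC=0: DEC 2 -> ACC=-1 [depth=1]
Event 5 (EXEC): [IRQ0] PC=1: IRET -> resume MAIN at PC=2 (depth now 0) [depth=0]
Event 6 (INT 0): INT 0 arrives: push (MAIN, PC=2), enter IRQ0 at PC=0 (depth now 1) [depth=1]
Event 7 (EXEC): [IRQ0] PC=0: DEC 2 -> ACC=-3 [depth=1]
Event 8 (EXEC): [IRQ0] PC=1: IRET -> resume MAIN at PC=2 (depth now 0) [depth=0]
Event 9 (EXEC): [MAIN] PC=2: NOP [depth=0]
Event 10 (INT 0): INT 0 arrives: push (MAIN, PC=3), enter IRQ0 at PC=0 (depth now 1) [depth=1]
Event 11 (EXEC): [IRQ0] PC=0: DEC 2 -> ACC=-5 [depth=1]
Event 12 (EXEC): [IRQ0] PC=1: IRET -> resume MAIN at PC=3 (depth now 0) [depth=0]
Event 13 (EXEC): [MAIN] PC=3: INC 3 -> ACC=-2 [depth=0]
Event 14 (EXEC): [MAIN] PC=4: INC 2 -> ACC=0 [depth=0]
Event 15 (EXEC): [MAIN] PC=5: INC 2 -> ACC=2 [depth=0]
Event 16 (EXEC): [MAIN] PC=6: HALT [depth=0]
Max depth observed: 1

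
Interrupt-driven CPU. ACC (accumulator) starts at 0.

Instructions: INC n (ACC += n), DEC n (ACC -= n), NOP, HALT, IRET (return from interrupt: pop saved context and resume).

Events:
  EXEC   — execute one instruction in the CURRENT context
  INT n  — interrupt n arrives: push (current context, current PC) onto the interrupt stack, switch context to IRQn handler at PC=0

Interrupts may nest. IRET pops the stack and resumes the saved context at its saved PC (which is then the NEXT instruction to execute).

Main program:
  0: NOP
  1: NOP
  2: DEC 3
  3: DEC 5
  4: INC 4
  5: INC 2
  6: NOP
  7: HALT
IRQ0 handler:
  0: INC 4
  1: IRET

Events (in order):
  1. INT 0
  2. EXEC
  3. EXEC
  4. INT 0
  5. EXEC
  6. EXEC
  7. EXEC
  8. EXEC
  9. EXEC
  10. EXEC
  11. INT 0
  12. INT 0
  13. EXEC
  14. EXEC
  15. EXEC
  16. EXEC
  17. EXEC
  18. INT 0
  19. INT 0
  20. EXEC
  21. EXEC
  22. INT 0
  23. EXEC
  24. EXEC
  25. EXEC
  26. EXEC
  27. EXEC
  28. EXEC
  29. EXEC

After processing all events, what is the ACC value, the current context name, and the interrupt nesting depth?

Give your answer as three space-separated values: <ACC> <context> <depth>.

Answer: 26 MAIN 0

Derivation:
Event 1 (INT 0): INT 0 arrives: push (MAIN, PC=0), enter IRQ0 at PC=0 (depth now 1)
Event 2 (EXEC): [IRQ0] PC=0: INC 4 -> ACC=4
Event 3 (EXEC): [IRQ0] PC=1: IRET -> resume MAIN at PC=0 (depth now 0)
Event 4 (INT 0): INT 0 arrives: push (MAIN, PC=0), enter IRQ0 at PC=0 (depth now 1)
Event 5 (EXEC): [IRQ0] PC=0: INC 4 -> ACC=8
Event 6 (EXEC): [IRQ0] PC=1: IRET -> resume MAIN at PC=0 (depth now 0)
Event 7 (EXEC): [MAIN] PC=0: NOP
Event 8 (EXEC): [MAIN] PC=1: NOP
Event 9 (EXEC): [MAIN] PC=2: DEC 3 -> ACC=5
Event 10 (EXEC): [MAIN] PC=3: DEC 5 -> ACC=0
Event 11 (INT 0): INT 0 arrives: push (MAIN, PC=4), enter IRQ0 at PC=0 (depth now 1)
Event 12 (INT 0): INT 0 arrives: push (IRQ0, PC=0), enter IRQ0 at PC=0 (depth now 2)
Event 13 (EXEC): [IRQ0] PC=0: INC 4 -> ACC=4
Event 14 (EXEC): [IRQ0] PC=1: IRET -> resume IRQ0 at PC=0 (depth now 1)
Event 15 (EXEC): [IRQ0] PC=0: INC 4 -> ACC=8
Event 16 (EXEC): [IRQ0] PC=1: IRET -> resume MAIN at PC=4 (depth now 0)
Event 17 (EXEC): [MAIN] PC=4: INC 4 -> ACC=12
Event 18 (INT 0): INT 0 arrives: push (MAIN, PC=5), enter IRQ0 at PC=0 (depth now 1)
Event 19 (INT 0): INT 0 arrives: push (IRQ0, PC=0), enter IRQ0 at PC=0 (depth now 2)
Event 20 (EXEC): [IRQ0] PC=0: INC 4 -> ACC=16
Event 21 (EXEC): [IRQ0] PC=1: IRET -> resume IRQ0 at PC=0 (depth now 1)
Event 22 (INT 0): INT 0 arrives: push (IRQ0, PC=0), enter IRQ0 at PC=0 (depth now 2)
Event 23 (EXEC): [IRQ0] PC=0: INC 4 -> ACC=20
Event 24 (EXEC): [IRQ0] PC=1: IRET -> resume IRQ0 at PC=0 (depth now 1)
Event 25 (EXEC): [IRQ0] PC=0: INC 4 -> ACC=24
Event 26 (EXEC): [IRQ0] PC=1: IRET -> resume MAIN at PC=5 (depth now 0)
Event 27 (EXEC): [MAIN] PC=5: INC 2 -> ACC=26
Event 28 (EXEC): [MAIN] PC=6: NOP
Event 29 (EXEC): [MAIN] PC=7: HALT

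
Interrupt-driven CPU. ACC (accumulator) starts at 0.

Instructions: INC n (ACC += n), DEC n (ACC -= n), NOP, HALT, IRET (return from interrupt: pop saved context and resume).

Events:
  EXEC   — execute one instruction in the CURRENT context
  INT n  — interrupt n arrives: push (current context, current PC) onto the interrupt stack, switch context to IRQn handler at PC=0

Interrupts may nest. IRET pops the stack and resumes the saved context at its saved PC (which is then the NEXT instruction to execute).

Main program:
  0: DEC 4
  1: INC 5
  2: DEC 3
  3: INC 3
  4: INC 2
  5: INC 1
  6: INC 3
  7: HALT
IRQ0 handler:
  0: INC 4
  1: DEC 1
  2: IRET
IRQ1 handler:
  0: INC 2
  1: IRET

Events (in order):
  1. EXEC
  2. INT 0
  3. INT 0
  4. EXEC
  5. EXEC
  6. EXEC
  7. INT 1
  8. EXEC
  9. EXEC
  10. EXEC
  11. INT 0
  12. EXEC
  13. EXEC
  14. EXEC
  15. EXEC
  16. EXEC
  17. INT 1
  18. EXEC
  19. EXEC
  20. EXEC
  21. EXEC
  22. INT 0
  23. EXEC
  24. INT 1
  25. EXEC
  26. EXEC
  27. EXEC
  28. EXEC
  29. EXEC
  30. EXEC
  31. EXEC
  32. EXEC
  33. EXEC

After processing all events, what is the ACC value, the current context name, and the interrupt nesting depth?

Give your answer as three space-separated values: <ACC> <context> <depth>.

Event 1 (EXEC): [MAIN] PC=0: DEC 4 -> ACC=-4
Event 2 (INT 0): INT 0 arrives: push (MAIN, PC=1), enter IRQ0 at PC=0 (depth now 1)
Event 3 (INT 0): INT 0 arrives: push (IRQ0, PC=0), enter IRQ0 at PC=0 (depth now 2)
Event 4 (EXEC): [IRQ0] PC=0: INC 4 -> ACC=0
Event 5 (EXEC): [IRQ0] PC=1: DEC 1 -> ACC=-1
Event 6 (EXEC): [IRQ0] PC=2: IRET -> resume IRQ0 at PC=0 (depth now 1)
Event 7 (INT 1): INT 1 arrives: push (IRQ0, PC=0), enter IRQ1 at PC=0 (depth now 2)
Event 8 (EXEC): [IRQ1] PC=0: INC 2 -> ACC=1
Event 9 (EXEC): [IRQ1] PC=1: IRET -> resume IRQ0 at PC=0 (depth now 1)
Event 10 (EXEC): [IRQ0] PC=0: INC 4 -> ACC=5
Event 11 (INT 0): INT 0 arrives: push (IRQ0, PC=1), enter IRQ0 at PC=0 (depth now 2)
Event 12 (EXEC): [IRQ0] PC=0: INC 4 -> ACC=9
Event 13 (EXEC): [IRQ0] PC=1: DEC 1 -> ACC=8
Event 14 (EXEC): [IRQ0] PC=2: IRET -> resume IRQ0 at PC=1 (depth now 1)
Event 15 (EXEC): [IRQ0] PC=1: DEC 1 -> ACC=7
Event 16 (EXEC): [IRQ0] PC=2: IRET -> resume MAIN at PC=1 (depth now 0)
Event 17 (INT 1): INT 1 arrives: push (MAIN, PC=1), enter IRQ1 at PC=0 (depth now 1)
Event 18 (EXEC): [IRQ1] PC=0: INC 2 -> ACC=9
Event 19 (EXEC): [IRQ1] PC=1: IRET -> resume MAIN at PC=1 (depth now 0)
Event 20 (EXEC): [MAIN] PC=1: INC 5 -> ACC=14
Event 21 (EXEC): [MAIN] PC=2: DEC 3 -> ACC=11
Event 22 (INT 0): INT 0 arrives: push (MAIN, PC=3), enter IRQ0 at PC=0 (depth now 1)
Event 23 (EXEC): [IRQ0] PC=0: INC 4 -> ACC=15
Event 24 (INT 1): INT 1 arrives: push (IRQ0, PC=1), enter IRQ1 at PC=0 (depth now 2)
Event 25 (EXEC): [IRQ1] PC=0: INC 2 -> ACC=17
Event 26 (EXEC): [IRQ1] PC=1: IRET -> resume IRQ0 at PC=1 (depth now 1)
Event 27 (EXEC): [IRQ0] PC=1: DEC 1 -> ACC=16
Event 28 (EXEC): [IRQ0] PC=2: IRET -> resume MAIN at PC=3 (depth now 0)
Event 29 (EXEC): [MAIN] PC=3: INC 3 -> ACC=19
Event 30 (EXEC): [MAIN] PC=4: INC 2 -> ACC=21
Event 31 (EXEC): [MAIN] PC=5: INC 1 -> ACC=22
Event 32 (EXEC): [MAIN] PC=6: INC 3 -> ACC=25
Event 33 (EXEC): [MAIN] PC=7: HALT

Answer: 25 MAIN 0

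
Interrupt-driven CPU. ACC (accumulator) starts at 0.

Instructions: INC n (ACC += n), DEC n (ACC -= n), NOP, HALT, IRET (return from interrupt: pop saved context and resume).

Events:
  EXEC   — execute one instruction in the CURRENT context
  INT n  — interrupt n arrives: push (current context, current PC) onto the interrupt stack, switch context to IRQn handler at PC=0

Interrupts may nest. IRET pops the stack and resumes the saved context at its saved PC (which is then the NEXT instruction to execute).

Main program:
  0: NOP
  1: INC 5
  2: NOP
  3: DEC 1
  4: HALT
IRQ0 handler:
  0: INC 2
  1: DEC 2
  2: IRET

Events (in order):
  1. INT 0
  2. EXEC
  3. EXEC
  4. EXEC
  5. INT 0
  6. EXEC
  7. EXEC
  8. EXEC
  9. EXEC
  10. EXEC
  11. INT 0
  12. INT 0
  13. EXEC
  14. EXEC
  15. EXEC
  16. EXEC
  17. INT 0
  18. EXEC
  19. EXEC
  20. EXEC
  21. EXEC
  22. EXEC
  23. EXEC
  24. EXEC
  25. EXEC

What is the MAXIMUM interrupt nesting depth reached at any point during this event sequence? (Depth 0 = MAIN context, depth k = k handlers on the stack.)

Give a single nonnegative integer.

Answer: 2

Derivation:
Event 1 (INT 0): INT 0 arrives: push (MAIN, PC=0), enter IRQ0 at PC=0 (depth now 1) [depth=1]
Event 2 (EXEC): [IRQ0] PC=0: INC 2 -> ACC=2 [depth=1]
Event 3 (EXEC): [IRQ0] PC=1: DEC 2 -> ACC=0 [depth=1]
Event 4 (EXEC): [IRQ0] PC=2: IRET -> resume MAIN at PC=0 (depth now 0) [depth=0]
Event 5 (INT 0): INT 0 arrives: push (MAIN, PC=0), enter IRQ0 at PC=0 (depth now 1) [depth=1]
Event 6 (EXEC): [IRQ0] PC=0: INC 2 -> ACC=2 [depth=1]
Event 7 (EXEC): [IRQ0] PC=1: DEC 2 -> ACC=0 [depth=1]
Event 8 (EXEC): [IRQ0] PC=2: IRET -> resume MAIN at PC=0 (depth now 0) [depth=0]
Event 9 (EXEC): [MAIN] PC=0: NOP [depth=0]
Event 10 (EXEC): [MAIN] PC=1: INC 5 -> ACC=5 [depth=0]
Event 11 (INT 0): INT 0 arrives: push (MAIN, PC=2), enter IRQ0 at PC=0 (depth now 1) [depth=1]
Event 12 (INT 0): INT 0 arrives: push (IRQ0, PC=0), enter IRQ0 at PC=0 (depth now 2) [depth=2]
Event 13 (EXEC): [IRQ0] PC=0: INC 2 -> ACC=7 [depth=2]
Event 14 (EXEC): [IRQ0] PC=1: DEC 2 -> ACC=5 [depth=2]
Event 15 (EXEC): [IRQ0] PC=2: IRET -> resume IRQ0 at PC=0 (depth now 1) [depth=1]
Event 16 (EXEC): [IRQ0] PC=0: INC 2 -> ACC=7 [depth=1]
Event 17 (INT 0): INT 0 arrives: push (IRQ0, PC=1), enter IRQ0 at PC=0 (depth now 2) [depth=2]
Event 18 (EXEC): [IRQ0] PC=0: INC 2 -> ACC=9 [depth=2]
Event 19 (EXEC): [IRQ0] PC=1: DEC 2 -> ACC=7 [depth=2]
Event 20 (EXEC): [IRQ0] PC=2: IRET -> resume IRQ0 at PC=1 (depth now 1) [depth=1]
Event 21 (EXEC): [IRQ0] PC=1: DEC 2 -> ACC=5 [depth=1]
Event 22 (EXEC): [IRQ0] PC=2: IRET -> resume MAIN at PC=2 (depth now 0) [depth=0]
Event 23 (EXEC): [MAIN] PC=2: NOP [depth=0]
Event 24 (EXEC): [MAIN] PC=3: DEC 1 -> ACC=4 [depth=0]
Event 25 (EXEC): [MAIN] PC=4: HALT [depth=0]
Max depth observed: 2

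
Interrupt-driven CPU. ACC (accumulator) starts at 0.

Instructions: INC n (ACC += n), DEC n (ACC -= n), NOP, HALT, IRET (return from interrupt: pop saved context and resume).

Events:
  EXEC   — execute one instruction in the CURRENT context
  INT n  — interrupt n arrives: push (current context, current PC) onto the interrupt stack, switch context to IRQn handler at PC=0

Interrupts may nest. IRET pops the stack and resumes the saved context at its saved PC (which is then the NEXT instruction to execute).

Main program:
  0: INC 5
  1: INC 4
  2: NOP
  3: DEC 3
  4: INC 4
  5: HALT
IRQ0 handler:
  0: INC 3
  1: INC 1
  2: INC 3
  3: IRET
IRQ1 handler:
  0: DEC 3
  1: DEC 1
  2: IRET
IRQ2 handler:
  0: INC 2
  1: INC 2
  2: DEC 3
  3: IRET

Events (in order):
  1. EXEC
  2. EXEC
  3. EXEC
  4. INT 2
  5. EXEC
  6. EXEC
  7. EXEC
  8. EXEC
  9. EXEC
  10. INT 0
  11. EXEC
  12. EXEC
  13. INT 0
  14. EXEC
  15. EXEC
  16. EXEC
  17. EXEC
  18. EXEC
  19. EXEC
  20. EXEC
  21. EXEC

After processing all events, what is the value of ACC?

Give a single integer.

Event 1 (EXEC): [MAIN] PC=0: INC 5 -> ACC=5
Event 2 (EXEC): [MAIN] PC=1: INC 4 -> ACC=9
Event 3 (EXEC): [MAIN] PC=2: NOP
Event 4 (INT 2): INT 2 arrives: push (MAIN, PC=3), enter IRQ2 at PC=0 (depth now 1)
Event 5 (EXEC): [IRQ2] PC=0: INC 2 -> ACC=11
Event 6 (EXEC): [IRQ2] PC=1: INC 2 -> ACC=13
Event 7 (EXEC): [IRQ2] PC=2: DEC 3 -> ACC=10
Event 8 (EXEC): [IRQ2] PC=3: IRET -> resume MAIN at PC=3 (depth now 0)
Event 9 (EXEC): [MAIN] PC=3: DEC 3 -> ACC=7
Event 10 (INT 0): INT 0 arrives: push (MAIN, PC=4), enter IRQ0 at PC=0 (depth now 1)
Event 11 (EXEC): [IRQ0] PC=0: INC 3 -> ACC=10
Event 12 (EXEC): [IRQ0] PC=1: INC 1 -> ACC=11
Event 13 (INT 0): INT 0 arrives: push (IRQ0, PC=2), enter IRQ0 at PC=0 (depth now 2)
Event 14 (EXEC): [IRQ0] PC=0: INC 3 -> ACC=14
Event 15 (EXEC): [IRQ0] PC=1: INC 1 -> ACC=15
Event 16 (EXEC): [IRQ0] PC=2: INC 3 -> ACC=18
Event 17 (EXEC): [IRQ0] PC=3: IRET -> resume IRQ0 at PC=2 (depth now 1)
Event 18 (EXEC): [IRQ0] PC=2: INC 3 -> ACC=21
Event 19 (EXEC): [IRQ0] PC=3: IRET -> resume MAIN at PC=4 (depth now 0)
Event 20 (EXEC): [MAIN] PC=4: INC 4 -> ACC=25
Event 21 (EXEC): [MAIN] PC=5: HALT

Answer: 25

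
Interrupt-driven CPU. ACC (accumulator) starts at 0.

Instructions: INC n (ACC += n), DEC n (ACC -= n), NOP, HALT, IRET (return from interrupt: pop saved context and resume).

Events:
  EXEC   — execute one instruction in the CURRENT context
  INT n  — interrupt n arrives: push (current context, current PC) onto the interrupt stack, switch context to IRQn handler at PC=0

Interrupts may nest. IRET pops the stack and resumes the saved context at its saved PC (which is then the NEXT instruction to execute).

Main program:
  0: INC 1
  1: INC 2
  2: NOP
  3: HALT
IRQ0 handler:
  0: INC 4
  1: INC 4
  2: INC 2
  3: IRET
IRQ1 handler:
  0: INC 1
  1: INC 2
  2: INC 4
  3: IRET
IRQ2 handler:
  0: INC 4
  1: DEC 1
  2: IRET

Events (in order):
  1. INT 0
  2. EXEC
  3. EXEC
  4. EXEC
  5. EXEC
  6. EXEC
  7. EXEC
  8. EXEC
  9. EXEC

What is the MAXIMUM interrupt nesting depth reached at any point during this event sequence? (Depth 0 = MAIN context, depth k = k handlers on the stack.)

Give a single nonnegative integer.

Event 1 (INT 0): INT 0 arrives: push (MAIN, PC=0), enter IRQ0 at PC=0 (depth now 1) [depth=1]
Event 2 (EXEC): [IRQ0] PC=0: INC 4 -> ACC=4 [depth=1]
Event 3 (EXEC): [IRQ0] PC=1: INC 4 -> ACC=8 [depth=1]
Event 4 (EXEC): [IRQ0] PC=2: INC 2 -> ACC=10 [depth=1]
Event 5 (EXEC): [IRQ0] PC=3: IRET -> resume MAIN at PC=0 (depth now 0) [depth=0]
Event 6 (EXEC): [MAIN] PC=0: INC 1 -> ACC=11 [depth=0]
Event 7 (EXEC): [MAIN] PC=1: INC 2 -> ACC=13 [depth=0]
Event 8 (EXEC): [MAIN] PC=2: NOP [depth=0]
Event 9 (EXEC): [MAIN] PC=3: HALT [depth=0]
Max depth observed: 1

Answer: 1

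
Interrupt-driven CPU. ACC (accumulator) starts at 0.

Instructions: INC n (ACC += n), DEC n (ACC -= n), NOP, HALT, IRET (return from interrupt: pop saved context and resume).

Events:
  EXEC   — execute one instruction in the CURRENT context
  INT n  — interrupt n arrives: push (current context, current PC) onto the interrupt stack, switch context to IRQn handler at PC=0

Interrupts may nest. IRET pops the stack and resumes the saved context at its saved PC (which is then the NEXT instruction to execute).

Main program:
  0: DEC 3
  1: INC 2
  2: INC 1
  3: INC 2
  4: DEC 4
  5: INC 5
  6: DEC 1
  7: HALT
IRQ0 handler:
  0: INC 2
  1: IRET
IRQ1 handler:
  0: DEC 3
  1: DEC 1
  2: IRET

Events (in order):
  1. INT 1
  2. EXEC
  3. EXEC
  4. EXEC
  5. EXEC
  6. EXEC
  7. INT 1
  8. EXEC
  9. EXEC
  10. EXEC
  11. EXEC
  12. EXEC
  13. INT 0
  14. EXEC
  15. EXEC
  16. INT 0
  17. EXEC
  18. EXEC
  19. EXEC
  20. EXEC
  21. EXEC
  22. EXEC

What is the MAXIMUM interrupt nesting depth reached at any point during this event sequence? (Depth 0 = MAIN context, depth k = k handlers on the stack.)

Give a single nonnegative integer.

Answer: 1

Derivation:
Event 1 (INT 1): INT 1 arrives: push (MAIN, PC=0), enter IRQ1 at PC=0 (depth now 1) [depth=1]
Event 2 (EXEC): [IRQ1] PC=0: DEC 3 -> ACC=-3 [depth=1]
Event 3 (EXEC): [IRQ1] PC=1: DEC 1 -> ACC=-4 [depth=1]
Event 4 (EXEC): [IRQ1] PC=2: IRET -> resume MAIN at PC=0 (depth now 0) [depth=0]
Event 5 (EXEC): [MAIN] PC=0: DEC 3 -> ACC=-7 [depth=0]
Event 6 (EXEC): [MAIN] PC=1: INC 2 -> ACC=-5 [depth=0]
Event 7 (INT 1): INT 1 arrives: push (MAIN, PC=2), enter IRQ1 at PC=0 (depth now 1) [depth=1]
Event 8 (EXEC): [IRQ1] PC=0: DEC 3 -> ACC=-8 [depth=1]
Event 9 (EXEC): [IRQ1] PC=1: DEC 1 -> ACC=-9 [depth=1]
Event 10 (EXEC): [IRQ1] PC=2: IRET -> resume MAIN at PC=2 (depth now 0) [depth=0]
Event 11 (EXEC): [MAIN] PC=2: INC 1 -> ACC=-8 [depth=0]
Event 12 (EXEC): [MAIN] PC=3: INC 2 -> ACC=-6 [depth=0]
Event 13 (INT 0): INT 0 arrives: push (MAIN, PC=4), enter IRQ0 at PC=0 (depth now 1) [depth=1]
Event 14 (EXEC): [IRQ0] PC=0: INC 2 -> ACC=-4 [depth=1]
Event 15 (EXEC): [IRQ0] PC=1: IRET -> resume MAIN at PC=4 (depth now 0) [depth=0]
Event 16 (INT 0): INT 0 arrives: push (MAIN, PC=4), enter IRQ0 at PC=0 (depth now 1) [depth=1]
Event 17 (EXEC): [IRQ0] PC=0: INC 2 -> ACC=-2 [depth=1]
Event 18 (EXEC): [IRQ0] PC=1: IRET -> resume MAIN at PC=4 (depth now 0) [depth=0]
Event 19 (EXEC): [MAIN] PC=4: DEC 4 -> ACC=-6 [depth=0]
Event 20 (EXEC): [MAIN] PC=5: INC 5 -> ACC=-1 [depth=0]
Event 21 (EXEC): [MAIN] PC=6: DEC 1 -> ACC=-2 [depth=0]
Event 22 (EXEC): [MAIN] PC=7: HALT [depth=0]
Max depth observed: 1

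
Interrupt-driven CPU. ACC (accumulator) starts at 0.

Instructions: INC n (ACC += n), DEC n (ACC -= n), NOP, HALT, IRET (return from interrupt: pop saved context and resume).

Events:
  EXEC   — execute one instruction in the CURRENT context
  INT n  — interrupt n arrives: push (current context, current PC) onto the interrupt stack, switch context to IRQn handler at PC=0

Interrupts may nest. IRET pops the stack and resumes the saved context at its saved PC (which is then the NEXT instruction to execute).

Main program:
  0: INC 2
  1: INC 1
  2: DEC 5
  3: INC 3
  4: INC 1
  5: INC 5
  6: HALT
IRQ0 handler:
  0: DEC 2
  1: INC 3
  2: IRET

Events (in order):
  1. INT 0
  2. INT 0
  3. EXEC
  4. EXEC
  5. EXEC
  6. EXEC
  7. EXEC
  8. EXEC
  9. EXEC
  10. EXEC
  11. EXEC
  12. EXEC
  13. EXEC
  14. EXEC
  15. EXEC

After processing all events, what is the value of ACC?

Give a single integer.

Answer: 9

Derivation:
Event 1 (INT 0): INT 0 arrives: push (MAIN, PC=0), enter IRQ0 at PC=0 (depth now 1)
Event 2 (INT 0): INT 0 arrives: push (IRQ0, PC=0), enter IRQ0 at PC=0 (depth now 2)
Event 3 (EXEC): [IRQ0] PC=0: DEC 2 -> ACC=-2
Event 4 (EXEC): [IRQ0] PC=1: INC 3 -> ACC=1
Event 5 (EXEC): [IRQ0] PC=2: IRET -> resume IRQ0 at PC=0 (depth now 1)
Event 6 (EXEC): [IRQ0] PC=0: DEC 2 -> ACC=-1
Event 7 (EXEC): [IRQ0] PC=1: INC 3 -> ACC=2
Event 8 (EXEC): [IRQ0] PC=2: IRET -> resume MAIN at PC=0 (depth now 0)
Event 9 (EXEC): [MAIN] PC=0: INC 2 -> ACC=4
Event 10 (EXEC): [MAIN] PC=1: INC 1 -> ACC=5
Event 11 (EXEC): [MAIN] PC=2: DEC 5 -> ACC=0
Event 12 (EXEC): [MAIN] PC=3: INC 3 -> ACC=3
Event 13 (EXEC): [MAIN] PC=4: INC 1 -> ACC=4
Event 14 (EXEC): [MAIN] PC=5: INC 5 -> ACC=9
Event 15 (EXEC): [MAIN] PC=6: HALT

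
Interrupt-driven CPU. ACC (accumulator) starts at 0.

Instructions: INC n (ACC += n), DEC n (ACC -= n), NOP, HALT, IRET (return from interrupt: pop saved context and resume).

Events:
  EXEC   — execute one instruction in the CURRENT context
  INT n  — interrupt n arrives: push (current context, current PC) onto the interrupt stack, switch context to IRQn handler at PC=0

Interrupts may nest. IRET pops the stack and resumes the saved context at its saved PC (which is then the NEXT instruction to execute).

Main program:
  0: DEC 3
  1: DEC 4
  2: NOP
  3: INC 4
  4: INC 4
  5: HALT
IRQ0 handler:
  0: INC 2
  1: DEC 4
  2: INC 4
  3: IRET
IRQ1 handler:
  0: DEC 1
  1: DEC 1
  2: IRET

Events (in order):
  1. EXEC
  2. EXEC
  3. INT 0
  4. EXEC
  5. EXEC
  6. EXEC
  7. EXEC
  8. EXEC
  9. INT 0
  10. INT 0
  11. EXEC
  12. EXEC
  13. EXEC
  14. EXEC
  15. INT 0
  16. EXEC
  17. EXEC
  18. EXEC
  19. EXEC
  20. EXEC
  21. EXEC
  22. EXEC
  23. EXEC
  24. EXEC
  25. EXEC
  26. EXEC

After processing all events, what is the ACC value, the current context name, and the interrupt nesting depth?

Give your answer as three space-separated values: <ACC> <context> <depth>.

Answer: 9 MAIN 0

Derivation:
Event 1 (EXEC): [MAIN] PC=0: DEC 3 -> ACC=-3
Event 2 (EXEC): [MAIN] PC=1: DEC 4 -> ACC=-7
Event 3 (INT 0): INT 0 arrives: push (MAIN, PC=2), enter IRQ0 at PC=0 (depth now 1)
Event 4 (EXEC): [IRQ0] PC=0: INC 2 -> ACC=-5
Event 5 (EXEC): [IRQ0] PC=1: DEC 4 -> ACC=-9
Event 6 (EXEC): [IRQ0] PC=2: INC 4 -> ACC=-5
Event 7 (EXEC): [IRQ0] PC=3: IRET -> resume MAIN at PC=2 (depth now 0)
Event 8 (EXEC): [MAIN] PC=2: NOP
Event 9 (INT 0): INT 0 arrives: push (MAIN, PC=3), enter IRQ0 at PC=0 (depth now 1)
Event 10 (INT 0): INT 0 arrives: push (IRQ0, PC=0), enter IRQ0 at PC=0 (depth now 2)
Event 11 (EXEC): [IRQ0] PC=0: INC 2 -> ACC=-3
Event 12 (EXEC): [IRQ0] PC=1: DEC 4 -> ACC=-7
Event 13 (EXEC): [IRQ0] PC=2: INC 4 -> ACC=-3
Event 14 (EXEC): [IRQ0] PC=3: IRET -> resume IRQ0 at PC=0 (depth now 1)
Event 15 (INT 0): INT 0 arrives: push (IRQ0, PC=0), enter IRQ0 at PC=0 (depth now 2)
Event 16 (EXEC): [IRQ0] PC=0: INC 2 -> ACC=-1
Event 17 (EXEC): [IRQ0] PC=1: DEC 4 -> ACC=-5
Event 18 (EXEC): [IRQ0] PC=2: INC 4 -> ACC=-1
Event 19 (EXEC): [IRQ0] PC=3: IRET -> resume IRQ0 at PC=0 (depth now 1)
Event 20 (EXEC): [IRQ0] PC=0: INC 2 -> ACC=1
Event 21 (EXEC): [IRQ0] PC=1: DEC 4 -> ACC=-3
Event 22 (EXEC): [IRQ0] PC=2: INC 4 -> ACC=1
Event 23 (EXEC): [IRQ0] PC=3: IRET -> resume MAIN at PC=3 (depth now 0)
Event 24 (EXEC): [MAIN] PC=3: INC 4 -> ACC=5
Event 25 (EXEC): [MAIN] PC=4: INC 4 -> ACC=9
Event 26 (EXEC): [MAIN] PC=5: HALT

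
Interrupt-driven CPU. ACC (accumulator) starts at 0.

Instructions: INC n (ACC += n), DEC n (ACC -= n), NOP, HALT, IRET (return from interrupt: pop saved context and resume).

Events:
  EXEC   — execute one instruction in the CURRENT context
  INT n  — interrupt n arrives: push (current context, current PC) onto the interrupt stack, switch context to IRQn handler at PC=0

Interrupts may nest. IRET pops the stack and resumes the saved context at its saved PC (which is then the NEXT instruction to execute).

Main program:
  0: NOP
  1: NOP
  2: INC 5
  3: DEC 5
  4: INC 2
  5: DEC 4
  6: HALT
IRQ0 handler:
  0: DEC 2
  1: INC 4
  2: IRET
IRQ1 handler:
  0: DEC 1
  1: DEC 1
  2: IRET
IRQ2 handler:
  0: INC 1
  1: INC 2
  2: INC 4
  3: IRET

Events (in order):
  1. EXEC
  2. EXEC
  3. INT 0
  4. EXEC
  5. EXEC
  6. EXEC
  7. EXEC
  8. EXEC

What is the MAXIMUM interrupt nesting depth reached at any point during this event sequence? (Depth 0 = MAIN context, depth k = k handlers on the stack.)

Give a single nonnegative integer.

Answer: 1

Derivation:
Event 1 (EXEC): [MAIN] PC=0: NOP [depth=0]
Event 2 (EXEC): [MAIN] PC=1: NOP [depth=0]
Event 3 (INT 0): INT 0 arrives: push (MAIN, PC=2), enter IRQ0 at PC=0 (depth now 1) [depth=1]
Event 4 (EXEC): [IRQ0] PC=0: DEC 2 -> ACC=-2 [depth=1]
Event 5 (EXEC): [IRQ0] PC=1: INC 4 -> ACC=2 [depth=1]
Event 6 (EXEC): [IRQ0] PC=2: IRET -> resume MAIN at PC=2 (depth now 0) [depth=0]
Event 7 (EXEC): [MAIN] PC=2: INC 5 -> ACC=7 [depth=0]
Event 8 (EXEC): [MAIN] PC=3: DEC 5 -> ACC=2 [depth=0]
Max depth observed: 1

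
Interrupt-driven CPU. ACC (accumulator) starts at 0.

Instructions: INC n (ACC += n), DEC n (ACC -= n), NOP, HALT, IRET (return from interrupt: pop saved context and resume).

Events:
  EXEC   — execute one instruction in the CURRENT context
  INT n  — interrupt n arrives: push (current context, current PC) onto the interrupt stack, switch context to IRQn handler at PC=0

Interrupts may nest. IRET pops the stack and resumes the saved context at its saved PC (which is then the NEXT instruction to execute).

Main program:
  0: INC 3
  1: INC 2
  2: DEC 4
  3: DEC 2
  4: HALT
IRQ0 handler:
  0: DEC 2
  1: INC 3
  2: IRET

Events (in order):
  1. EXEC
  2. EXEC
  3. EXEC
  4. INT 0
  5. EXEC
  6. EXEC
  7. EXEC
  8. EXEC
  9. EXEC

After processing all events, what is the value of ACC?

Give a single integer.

Answer: 0

Derivation:
Event 1 (EXEC): [MAIN] PC=0: INC 3 -> ACC=3
Event 2 (EXEC): [MAIN] PC=1: INC 2 -> ACC=5
Event 3 (EXEC): [MAIN] PC=2: DEC 4 -> ACC=1
Event 4 (INT 0): INT 0 arrives: push (MAIN, PC=3), enter IRQ0 at PC=0 (depth now 1)
Event 5 (EXEC): [IRQ0] PC=0: DEC 2 -> ACC=-1
Event 6 (EXEC): [IRQ0] PC=1: INC 3 -> ACC=2
Event 7 (EXEC): [IRQ0] PC=2: IRET -> resume MAIN at PC=3 (depth now 0)
Event 8 (EXEC): [MAIN] PC=3: DEC 2 -> ACC=0
Event 9 (EXEC): [MAIN] PC=4: HALT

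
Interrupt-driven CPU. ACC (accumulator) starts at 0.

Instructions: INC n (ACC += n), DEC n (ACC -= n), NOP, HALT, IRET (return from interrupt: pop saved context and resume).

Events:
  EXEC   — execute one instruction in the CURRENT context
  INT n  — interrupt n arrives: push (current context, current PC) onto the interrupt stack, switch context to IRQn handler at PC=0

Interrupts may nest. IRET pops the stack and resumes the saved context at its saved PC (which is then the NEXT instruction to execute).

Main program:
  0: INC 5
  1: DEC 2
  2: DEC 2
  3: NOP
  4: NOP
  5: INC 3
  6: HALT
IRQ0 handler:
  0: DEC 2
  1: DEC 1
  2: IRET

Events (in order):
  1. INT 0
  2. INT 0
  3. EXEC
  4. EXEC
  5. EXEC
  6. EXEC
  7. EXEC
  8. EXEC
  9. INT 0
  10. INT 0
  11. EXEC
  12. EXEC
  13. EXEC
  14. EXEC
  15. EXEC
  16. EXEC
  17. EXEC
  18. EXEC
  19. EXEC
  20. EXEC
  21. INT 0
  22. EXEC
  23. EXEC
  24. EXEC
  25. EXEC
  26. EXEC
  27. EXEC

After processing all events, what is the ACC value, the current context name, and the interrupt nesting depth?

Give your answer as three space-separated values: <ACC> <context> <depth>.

Answer: -11 MAIN 0

Derivation:
Event 1 (INT 0): INT 0 arrives: push (MAIN, PC=0), enter IRQ0 at PC=0 (depth now 1)
Event 2 (INT 0): INT 0 arrives: push (IRQ0, PC=0), enter IRQ0 at PC=0 (depth now 2)
Event 3 (EXEC): [IRQ0] PC=0: DEC 2 -> ACC=-2
Event 4 (EXEC): [IRQ0] PC=1: DEC 1 -> ACC=-3
Event 5 (EXEC): [IRQ0] PC=2: IRET -> resume IRQ0 at PC=0 (depth now 1)
Event 6 (EXEC): [IRQ0] PC=0: DEC 2 -> ACC=-5
Event 7 (EXEC): [IRQ0] PC=1: DEC 1 -> ACC=-6
Event 8 (EXEC): [IRQ0] PC=2: IRET -> resume MAIN at PC=0 (depth now 0)
Event 9 (INT 0): INT 0 arrives: push (MAIN, PC=0), enter IRQ0 at PC=0 (depth now 1)
Event 10 (INT 0): INT 0 arrives: push (IRQ0, PC=0), enter IRQ0 at PC=0 (depth now 2)
Event 11 (EXEC): [IRQ0] PC=0: DEC 2 -> ACC=-8
Event 12 (EXEC): [IRQ0] PC=1: DEC 1 -> ACC=-9
Event 13 (EXEC): [IRQ0] PC=2: IRET -> resume IRQ0 at PC=0 (depth now 1)
Event 14 (EXEC): [IRQ0] PC=0: DEC 2 -> ACC=-11
Event 15 (EXEC): [IRQ0] PC=1: DEC 1 -> ACC=-12
Event 16 (EXEC): [IRQ0] PC=2: IRET -> resume MAIN at PC=0 (depth now 0)
Event 17 (EXEC): [MAIN] PC=0: INC 5 -> ACC=-7
Event 18 (EXEC): [MAIN] PC=1: DEC 2 -> ACC=-9
Event 19 (EXEC): [MAIN] PC=2: DEC 2 -> ACC=-11
Event 20 (EXEC): [MAIN] PC=3: NOP
Event 21 (INT 0): INT 0 arrives: push (MAIN, PC=4), enter IRQ0 at PC=0 (depth now 1)
Event 22 (EXEC): [IRQ0] PC=0: DEC 2 -> ACC=-13
Event 23 (EXEC): [IRQ0] PC=1: DEC 1 -> ACC=-14
Event 24 (EXEC): [IRQ0] PC=2: IRET -> resume MAIN at PC=4 (depth now 0)
Event 25 (EXEC): [MAIN] PC=4: NOP
Event 26 (EXEC): [MAIN] PC=5: INC 3 -> ACC=-11
Event 27 (EXEC): [MAIN] PC=6: HALT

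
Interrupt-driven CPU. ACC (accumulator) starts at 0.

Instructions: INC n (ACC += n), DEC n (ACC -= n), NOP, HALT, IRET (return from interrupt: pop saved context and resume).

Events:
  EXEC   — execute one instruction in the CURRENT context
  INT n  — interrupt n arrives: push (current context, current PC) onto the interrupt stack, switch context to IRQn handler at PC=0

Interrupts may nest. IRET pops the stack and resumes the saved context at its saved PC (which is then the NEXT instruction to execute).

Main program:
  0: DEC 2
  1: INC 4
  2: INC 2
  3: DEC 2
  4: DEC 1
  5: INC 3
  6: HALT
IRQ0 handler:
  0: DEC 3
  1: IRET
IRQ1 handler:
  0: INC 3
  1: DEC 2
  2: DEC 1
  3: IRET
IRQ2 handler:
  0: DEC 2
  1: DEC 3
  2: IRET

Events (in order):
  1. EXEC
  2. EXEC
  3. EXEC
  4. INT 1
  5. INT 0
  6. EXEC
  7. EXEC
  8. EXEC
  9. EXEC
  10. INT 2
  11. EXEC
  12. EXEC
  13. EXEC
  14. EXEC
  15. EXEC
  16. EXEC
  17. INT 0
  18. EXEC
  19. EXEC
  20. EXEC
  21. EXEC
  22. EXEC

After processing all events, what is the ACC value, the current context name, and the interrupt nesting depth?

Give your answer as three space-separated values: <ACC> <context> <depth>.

Answer: -7 MAIN 0

Derivation:
Event 1 (EXEC): [MAIN] PC=0: DEC 2 -> ACC=-2
Event 2 (EXEC): [MAIN] PC=1: INC 4 -> ACC=2
Event 3 (EXEC): [MAIN] PC=2: INC 2 -> ACC=4
Event 4 (INT 1): INT 1 arrives: push (MAIN, PC=3), enter IRQ1 at PC=0 (depth now 1)
Event 5 (INT 0): INT 0 arrives: push (IRQ1, PC=0), enter IRQ0 at PC=0 (depth now 2)
Event 6 (EXEC): [IRQ0] PC=0: DEC 3 -> ACC=1
Event 7 (EXEC): [IRQ0] PC=1: IRET -> resume IRQ1 at PC=0 (depth now 1)
Event 8 (EXEC): [IRQ1] PC=0: INC 3 -> ACC=4
Event 9 (EXEC): [IRQ1] PC=1: DEC 2 -> ACC=2
Event 10 (INT 2): INT 2 arrives: push (IRQ1, PC=2), enter IRQ2 at PC=0 (depth now 2)
Event 11 (EXEC): [IRQ2] PC=0: DEC 2 -> ACC=0
Event 12 (EXEC): [IRQ2] PC=1: DEC 3 -> ACC=-3
Event 13 (EXEC): [IRQ2] PC=2: IRET -> resume IRQ1 at PC=2 (depth now 1)
Event 14 (EXEC): [IRQ1] PC=2: DEC 1 -> ACC=-4
Event 15 (EXEC): [IRQ1] PC=3: IRET -> resume MAIN at PC=3 (depth now 0)
Event 16 (EXEC): [MAIN] PC=3: DEC 2 -> ACC=-6
Event 17 (INT 0): INT 0 arrives: push (MAIN, PC=4), enter IRQ0 at PC=0 (depth now 1)
Event 18 (EXEC): [IRQ0] PC=0: DEC 3 -> ACC=-9
Event 19 (EXEC): [IRQ0] PC=1: IRET -> resume MAIN at PC=4 (depth now 0)
Event 20 (EXEC): [MAIN] PC=4: DEC 1 -> ACC=-10
Event 21 (EXEC): [MAIN] PC=5: INC 3 -> ACC=-7
Event 22 (EXEC): [MAIN] PC=6: HALT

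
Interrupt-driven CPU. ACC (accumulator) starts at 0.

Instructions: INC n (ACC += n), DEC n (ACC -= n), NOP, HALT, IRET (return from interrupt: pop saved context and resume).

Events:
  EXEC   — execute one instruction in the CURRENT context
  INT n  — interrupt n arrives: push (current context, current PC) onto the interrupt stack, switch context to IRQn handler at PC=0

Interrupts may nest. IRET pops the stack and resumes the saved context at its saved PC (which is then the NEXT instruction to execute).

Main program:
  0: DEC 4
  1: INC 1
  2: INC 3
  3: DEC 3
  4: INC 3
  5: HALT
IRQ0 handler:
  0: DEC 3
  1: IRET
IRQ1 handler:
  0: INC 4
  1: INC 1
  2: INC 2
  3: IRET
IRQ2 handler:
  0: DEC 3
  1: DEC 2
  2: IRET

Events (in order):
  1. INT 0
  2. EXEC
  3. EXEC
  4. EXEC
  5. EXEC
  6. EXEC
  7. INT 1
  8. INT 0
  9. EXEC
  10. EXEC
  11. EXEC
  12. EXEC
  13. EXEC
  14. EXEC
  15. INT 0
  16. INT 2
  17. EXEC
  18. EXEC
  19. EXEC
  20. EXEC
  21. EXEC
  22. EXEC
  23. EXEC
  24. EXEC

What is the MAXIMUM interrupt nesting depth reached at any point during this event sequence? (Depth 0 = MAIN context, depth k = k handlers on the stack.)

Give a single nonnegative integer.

Answer: 2

Derivation:
Event 1 (INT 0): INT 0 arrives: push (MAIN, PC=0), enter IRQ0 at PC=0 (depth now 1) [depth=1]
Event 2 (EXEC): [IRQ0] PC=0: DEC 3 -> ACC=-3 [depth=1]
Event 3 (EXEC): [IRQ0] PC=1: IRET -> resume MAIN at PC=0 (depth now 0) [depth=0]
Event 4 (EXEC): [MAIN] PC=0: DEC 4 -> ACC=-7 [depth=0]
Event 5 (EXEC): [MAIN] PC=1: INC 1 -> ACC=-6 [depth=0]
Event 6 (EXEC): [MAIN] PC=2: INC 3 -> ACC=-3 [depth=0]
Event 7 (INT 1): INT 1 arrives: push (MAIN, PC=3), enter IRQ1 at PC=0 (depth now 1) [depth=1]
Event 8 (INT 0): INT 0 arrives: push (IRQ1, PC=0), enter IRQ0 at PC=0 (depth now 2) [depth=2]
Event 9 (EXEC): [IRQ0] PC=0: DEC 3 -> ACC=-6 [depth=2]
Event 10 (EXEC): [IRQ0] PC=1: IRET -> resume IRQ1 at PC=0 (depth now 1) [depth=1]
Event 11 (EXEC): [IRQ1] PC=0: INC 4 -> ACC=-2 [depth=1]
Event 12 (EXEC): [IRQ1] PC=1: INC 1 -> ACC=-1 [depth=1]
Event 13 (EXEC): [IRQ1] PC=2: INC 2 -> ACC=1 [depth=1]
Event 14 (EXEC): [IRQ1] PC=3: IRET -> resume MAIN at PC=3 (depth now 0) [depth=0]
Event 15 (INT 0): INT 0 arrives: push (MAIN, PC=3), enter IRQ0 at PC=0 (depth now 1) [depth=1]
Event 16 (INT 2): INT 2 arrives: push (IRQ0, PC=0), enter IRQ2 at PC=0 (depth now 2) [depth=2]
Event 17 (EXEC): [IRQ2] PC=0: DEC 3 -> ACC=-2 [depth=2]
Event 18 (EXEC): [IRQ2] PC=1: DEC 2 -> ACC=-4 [depth=2]
Event 19 (EXEC): [IRQ2] PC=2: IRET -> resume IRQ0 at PC=0 (depth now 1) [depth=1]
Event 20 (EXEC): [IRQ0] PC=0: DEC 3 -> ACC=-7 [depth=1]
Event 21 (EXEC): [IRQ0] PC=1: IRET -> resume MAIN at PC=3 (depth now 0) [depth=0]
Event 22 (EXEC): [MAIN] PC=3: DEC 3 -> ACC=-10 [depth=0]
Event 23 (EXEC): [MAIN] PC=4: INC 3 -> ACC=-7 [depth=0]
Event 24 (EXEC): [MAIN] PC=5: HALT [depth=0]
Max depth observed: 2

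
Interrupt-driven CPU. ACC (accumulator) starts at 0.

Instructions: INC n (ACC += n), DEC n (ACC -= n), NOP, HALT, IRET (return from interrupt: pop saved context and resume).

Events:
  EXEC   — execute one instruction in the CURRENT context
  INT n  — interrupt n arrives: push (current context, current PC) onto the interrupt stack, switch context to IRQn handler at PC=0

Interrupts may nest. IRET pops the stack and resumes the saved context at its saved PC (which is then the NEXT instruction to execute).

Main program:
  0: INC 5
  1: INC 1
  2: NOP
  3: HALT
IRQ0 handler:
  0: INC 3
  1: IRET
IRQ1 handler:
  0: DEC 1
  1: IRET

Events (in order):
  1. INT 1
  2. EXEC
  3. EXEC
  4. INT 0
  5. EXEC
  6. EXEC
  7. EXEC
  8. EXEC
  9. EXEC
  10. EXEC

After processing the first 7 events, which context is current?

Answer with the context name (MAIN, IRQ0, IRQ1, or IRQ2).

Answer: MAIN

Derivation:
Event 1 (INT 1): INT 1 arrives: push (MAIN, PC=0), enter IRQ1 at PC=0 (depth now 1)
Event 2 (EXEC): [IRQ1] PC=0: DEC 1 -> ACC=-1
Event 3 (EXEC): [IRQ1] PC=1: IRET -> resume MAIN at PC=0 (depth now 0)
Event 4 (INT 0): INT 0 arrives: push (MAIN, PC=0), enter IRQ0 at PC=0 (depth now 1)
Event 5 (EXEC): [IRQ0] PC=0: INC 3 -> ACC=2
Event 6 (EXEC): [IRQ0] PC=1: IRET -> resume MAIN at PC=0 (depth now 0)
Event 7 (EXEC): [MAIN] PC=0: INC 5 -> ACC=7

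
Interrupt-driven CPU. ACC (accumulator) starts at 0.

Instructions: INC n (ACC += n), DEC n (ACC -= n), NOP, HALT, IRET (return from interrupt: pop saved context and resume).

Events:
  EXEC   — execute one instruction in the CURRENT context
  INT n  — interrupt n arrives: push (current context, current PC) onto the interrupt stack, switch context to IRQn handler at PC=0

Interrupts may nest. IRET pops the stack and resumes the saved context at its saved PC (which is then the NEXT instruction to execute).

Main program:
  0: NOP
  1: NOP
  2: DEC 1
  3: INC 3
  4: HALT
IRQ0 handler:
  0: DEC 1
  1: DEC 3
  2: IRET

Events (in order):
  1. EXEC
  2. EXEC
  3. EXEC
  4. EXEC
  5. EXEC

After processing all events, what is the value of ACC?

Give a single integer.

Answer: 2

Derivation:
Event 1 (EXEC): [MAIN] PC=0: NOP
Event 2 (EXEC): [MAIN] PC=1: NOP
Event 3 (EXEC): [MAIN] PC=2: DEC 1 -> ACC=-1
Event 4 (EXEC): [MAIN] PC=3: INC 3 -> ACC=2
Event 5 (EXEC): [MAIN] PC=4: HALT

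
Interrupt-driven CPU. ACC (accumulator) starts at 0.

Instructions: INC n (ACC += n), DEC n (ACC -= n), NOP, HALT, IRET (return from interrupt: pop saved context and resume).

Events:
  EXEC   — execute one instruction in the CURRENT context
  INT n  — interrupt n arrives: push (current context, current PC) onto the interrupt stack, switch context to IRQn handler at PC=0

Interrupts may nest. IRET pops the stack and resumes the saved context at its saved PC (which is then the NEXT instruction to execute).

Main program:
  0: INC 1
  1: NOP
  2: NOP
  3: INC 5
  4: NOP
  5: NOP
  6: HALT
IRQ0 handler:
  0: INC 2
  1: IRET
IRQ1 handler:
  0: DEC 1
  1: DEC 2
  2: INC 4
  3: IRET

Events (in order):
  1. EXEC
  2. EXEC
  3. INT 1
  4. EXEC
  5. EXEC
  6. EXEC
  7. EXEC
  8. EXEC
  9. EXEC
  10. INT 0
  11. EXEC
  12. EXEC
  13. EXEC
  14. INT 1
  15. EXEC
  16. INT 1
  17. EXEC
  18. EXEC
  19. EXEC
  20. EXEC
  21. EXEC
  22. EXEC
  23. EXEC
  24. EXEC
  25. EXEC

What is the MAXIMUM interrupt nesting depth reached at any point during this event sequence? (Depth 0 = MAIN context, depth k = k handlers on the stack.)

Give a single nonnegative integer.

Answer: 2

Derivation:
Event 1 (EXEC): [MAIN] PC=0: INC 1 -> ACC=1 [depth=0]
Event 2 (EXEC): [MAIN] PC=1: NOP [depth=0]
Event 3 (INT 1): INT 1 arrives: push (MAIN, PC=2), enter IRQ1 at PC=0 (depth now 1) [depth=1]
Event 4 (EXEC): [IRQ1] PC=0: DEC 1 -> ACC=0 [depth=1]
Event 5 (EXEC): [IRQ1] PC=1: DEC 2 -> ACC=-2 [depth=1]
Event 6 (EXEC): [IRQ1] PC=2: INC 4 -> ACC=2 [depth=1]
Event 7 (EXEC): [IRQ1] PC=3: IRET -> resume MAIN at PC=2 (depth now 0) [depth=0]
Event 8 (EXEC): [MAIN] PC=2: NOP [depth=0]
Event 9 (EXEC): [MAIN] PC=3: INC 5 -> ACC=7 [depth=0]
Event 10 (INT 0): INT 0 arrives: push (MAIN, PC=4), enter IRQ0 at PC=0 (depth now 1) [depth=1]
Event 11 (EXEC): [IRQ0] PC=0: INC 2 -> ACC=9 [depth=1]
Event 12 (EXEC): [IRQ0] PC=1: IRET -> resume MAIN at PC=4 (depth now 0) [depth=0]
Event 13 (EXEC): [MAIN] PC=4: NOP [depth=0]
Event 14 (INT 1): INT 1 arrives: push (MAIN, PC=5), enter IRQ1 at PC=0 (depth now 1) [depth=1]
Event 15 (EXEC): [IRQ1] PC=0: DEC 1 -> ACC=8 [depth=1]
Event 16 (INT 1): INT 1 arrives: push (IRQ1, PC=1), enter IRQ1 at PC=0 (depth now 2) [depth=2]
Event 17 (EXEC): [IRQ1] PC=0: DEC 1 -> ACC=7 [depth=2]
Event 18 (EXEC): [IRQ1] PC=1: DEC 2 -> ACC=5 [depth=2]
Event 19 (EXEC): [IRQ1] PC=2: INC 4 -> ACC=9 [depth=2]
Event 20 (EXEC): [IRQ1] PC=3: IRET -> resume IRQ1 at PC=1 (depth now 1) [depth=1]
Event 21 (EXEC): [IRQ1] PC=1: DEC 2 -> ACC=7 [depth=1]
Event 22 (EXEC): [IRQ1] PC=2: INC 4 -> ACC=11 [depth=1]
Event 23 (EXEC): [IRQ1] PC=3: IRET -> resume MAIN at PC=5 (depth now 0) [depth=0]
Event 24 (EXEC): [MAIN] PC=5: NOP [depth=0]
Event 25 (EXEC): [MAIN] PC=6: HALT [depth=0]
Max depth observed: 2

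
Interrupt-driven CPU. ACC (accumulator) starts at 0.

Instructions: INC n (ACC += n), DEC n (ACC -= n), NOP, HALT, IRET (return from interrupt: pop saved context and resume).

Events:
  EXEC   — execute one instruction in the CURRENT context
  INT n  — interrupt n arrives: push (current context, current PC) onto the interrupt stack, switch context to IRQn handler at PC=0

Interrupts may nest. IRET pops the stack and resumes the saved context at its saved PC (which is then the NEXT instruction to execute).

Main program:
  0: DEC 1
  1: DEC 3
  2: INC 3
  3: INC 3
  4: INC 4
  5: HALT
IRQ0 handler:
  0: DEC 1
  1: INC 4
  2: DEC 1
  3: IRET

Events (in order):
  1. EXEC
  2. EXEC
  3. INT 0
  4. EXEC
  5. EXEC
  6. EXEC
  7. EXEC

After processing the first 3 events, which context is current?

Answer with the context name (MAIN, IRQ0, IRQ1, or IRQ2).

Answer: IRQ0

Derivation:
Event 1 (EXEC): [MAIN] PC=0: DEC 1 -> ACC=-1
Event 2 (EXEC): [MAIN] PC=1: DEC 3 -> ACC=-4
Event 3 (INT 0): INT 0 arrives: push (MAIN, PC=2), enter IRQ0 at PC=0 (depth now 1)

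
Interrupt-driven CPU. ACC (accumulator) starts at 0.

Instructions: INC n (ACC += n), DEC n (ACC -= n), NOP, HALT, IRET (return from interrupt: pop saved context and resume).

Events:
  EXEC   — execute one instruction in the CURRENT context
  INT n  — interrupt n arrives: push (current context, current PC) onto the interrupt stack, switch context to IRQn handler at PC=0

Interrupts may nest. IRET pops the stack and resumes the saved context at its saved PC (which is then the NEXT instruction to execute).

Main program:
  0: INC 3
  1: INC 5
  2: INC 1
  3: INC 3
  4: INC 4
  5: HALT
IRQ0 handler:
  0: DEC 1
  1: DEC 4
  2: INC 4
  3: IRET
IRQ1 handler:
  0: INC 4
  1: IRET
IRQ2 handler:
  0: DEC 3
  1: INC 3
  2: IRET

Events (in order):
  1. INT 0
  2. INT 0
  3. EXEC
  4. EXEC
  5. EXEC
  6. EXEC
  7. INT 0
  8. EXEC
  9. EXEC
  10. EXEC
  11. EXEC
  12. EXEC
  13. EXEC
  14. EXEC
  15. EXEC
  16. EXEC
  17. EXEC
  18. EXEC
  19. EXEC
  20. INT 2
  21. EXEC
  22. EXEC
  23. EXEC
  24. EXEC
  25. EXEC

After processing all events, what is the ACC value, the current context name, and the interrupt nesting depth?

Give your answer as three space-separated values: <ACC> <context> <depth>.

Answer: 13 MAIN 0

Derivation:
Event 1 (INT 0): INT 0 arrives: push (MAIN, PC=0), enter IRQ0 at PC=0 (depth now 1)
Event 2 (INT 0): INT 0 arrives: push (IRQ0, PC=0), enter IRQ0 at PC=0 (depth now 2)
Event 3 (EXEC): [IRQ0] PC=0: DEC 1 -> ACC=-1
Event 4 (EXEC): [IRQ0] PC=1: DEC 4 -> ACC=-5
Event 5 (EXEC): [IRQ0] PC=2: INC 4 -> ACC=-1
Event 6 (EXEC): [IRQ0] PC=3: IRET -> resume IRQ0 at PC=0 (depth now 1)
Event 7 (INT 0): INT 0 arrives: push (IRQ0, PC=0), enter IRQ0 at PC=0 (depth now 2)
Event 8 (EXEC): [IRQ0] PC=0: DEC 1 -> ACC=-2
Event 9 (EXEC): [IRQ0] PC=1: DEC 4 -> ACC=-6
Event 10 (EXEC): [IRQ0] PC=2: INC 4 -> ACC=-2
Event 11 (EXEC): [IRQ0] PC=3: IRET -> resume IRQ0 at PC=0 (depth now 1)
Event 12 (EXEC): [IRQ0] PC=0: DEC 1 -> ACC=-3
Event 13 (EXEC): [IRQ0] PC=1: DEC 4 -> ACC=-7
Event 14 (EXEC): [IRQ0] PC=2: INC 4 -> ACC=-3
Event 15 (EXEC): [IRQ0] PC=3: IRET -> resume MAIN at PC=0 (depth now 0)
Event 16 (EXEC): [MAIN] PC=0: INC 3 -> ACC=0
Event 17 (EXEC): [MAIN] PC=1: INC 5 -> ACC=5
Event 18 (EXEC): [MAIN] PC=2: INC 1 -> ACC=6
Event 19 (EXEC): [MAIN] PC=3: INC 3 -> ACC=9
Event 20 (INT 2): INT 2 arrives: push (MAIN, PC=4), enter IRQ2 at PC=0 (depth now 1)
Event 21 (EXEC): [IRQ2] PC=0: DEC 3 -> ACC=6
Event 22 (EXEC): [IRQ2] PC=1: INC 3 -> ACC=9
Event 23 (EXEC): [IRQ2] PC=2: IRET -> resume MAIN at PC=4 (depth now 0)
Event 24 (EXEC): [MAIN] PC=4: INC 4 -> ACC=13
Event 25 (EXEC): [MAIN] PC=5: HALT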